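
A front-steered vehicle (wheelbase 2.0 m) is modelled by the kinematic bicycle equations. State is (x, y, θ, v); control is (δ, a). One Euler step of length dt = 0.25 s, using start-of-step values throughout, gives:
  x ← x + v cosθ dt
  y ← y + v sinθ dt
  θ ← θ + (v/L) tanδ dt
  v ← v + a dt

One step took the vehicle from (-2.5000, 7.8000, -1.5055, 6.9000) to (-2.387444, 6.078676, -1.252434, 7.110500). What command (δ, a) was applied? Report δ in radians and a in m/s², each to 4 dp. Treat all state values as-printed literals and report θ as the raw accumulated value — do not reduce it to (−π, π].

δ = 0.2854, a = 0.8420

a = (v'−v)/dt = (0.210500)/0.25 = 0.8420
Δθ = θ'−θ = 0.253066;  (v·dt/L) = 6.9000·0.25/2.0 = 0.862500
tan δ = Δθ·L/(v·dt) = 0.293410  →  δ = 0.2854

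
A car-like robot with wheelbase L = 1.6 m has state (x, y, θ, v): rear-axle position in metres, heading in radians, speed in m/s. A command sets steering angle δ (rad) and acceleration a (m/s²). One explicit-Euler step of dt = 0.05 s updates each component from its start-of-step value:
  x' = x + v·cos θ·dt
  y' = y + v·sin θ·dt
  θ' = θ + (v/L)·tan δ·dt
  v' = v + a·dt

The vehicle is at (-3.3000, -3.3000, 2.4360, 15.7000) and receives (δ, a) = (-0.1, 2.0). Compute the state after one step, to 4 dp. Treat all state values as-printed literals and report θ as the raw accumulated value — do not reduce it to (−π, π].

(-3.8976, -2.7909, 2.3868, 15.8000)

x' = -3.3000 + 15.7000·cos(2.4360)·0.05 = -3.8976
y' = -3.3000 + 15.7000·sin(2.4360)·0.05 = -2.7909
θ' = 2.4360 + (15.7000/1.6)·tan(-0.1)·0.05 = 2.3868
v' = 15.7000 + 2.0000·0.05 = 15.8000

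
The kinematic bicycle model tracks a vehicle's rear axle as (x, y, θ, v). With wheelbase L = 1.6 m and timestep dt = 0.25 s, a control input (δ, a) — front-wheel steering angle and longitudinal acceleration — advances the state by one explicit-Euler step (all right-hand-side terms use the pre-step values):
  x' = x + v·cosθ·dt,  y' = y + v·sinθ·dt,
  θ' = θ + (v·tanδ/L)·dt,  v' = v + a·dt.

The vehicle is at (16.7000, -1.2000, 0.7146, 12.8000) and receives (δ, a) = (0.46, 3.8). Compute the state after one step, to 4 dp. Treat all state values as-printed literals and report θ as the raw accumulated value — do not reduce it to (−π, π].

x' = 16.7000 + 12.8000·cos(0.7146)·0.25 = 19.1171
y' = -1.2000 + 12.8000·sin(0.7146)·0.25 = 0.8970
θ' = 0.7146 + (12.8000/1.6)·tan(0.46)·0.25 = 1.7055
v' = 12.8000 + 3.8000·0.25 = 13.7500

(19.1171, 0.8970, 1.7055, 13.7500)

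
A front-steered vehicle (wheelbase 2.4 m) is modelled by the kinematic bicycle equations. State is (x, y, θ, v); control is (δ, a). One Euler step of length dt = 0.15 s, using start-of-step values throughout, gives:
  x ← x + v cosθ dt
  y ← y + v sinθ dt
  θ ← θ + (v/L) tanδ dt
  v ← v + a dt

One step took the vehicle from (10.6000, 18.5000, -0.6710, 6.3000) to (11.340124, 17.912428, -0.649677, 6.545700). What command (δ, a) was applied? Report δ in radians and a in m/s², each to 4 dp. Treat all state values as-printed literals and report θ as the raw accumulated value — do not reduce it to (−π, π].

a = (v'−v)/dt = (0.245700)/0.15 = 1.6380
Δθ = θ'−θ = 0.021323;  (v·dt/L) = 6.3000·0.15/2.4 = 0.393750
tan δ = Δθ·L/(v·dt) = 0.054154  →  δ = 0.0541

δ = 0.0541, a = 1.6380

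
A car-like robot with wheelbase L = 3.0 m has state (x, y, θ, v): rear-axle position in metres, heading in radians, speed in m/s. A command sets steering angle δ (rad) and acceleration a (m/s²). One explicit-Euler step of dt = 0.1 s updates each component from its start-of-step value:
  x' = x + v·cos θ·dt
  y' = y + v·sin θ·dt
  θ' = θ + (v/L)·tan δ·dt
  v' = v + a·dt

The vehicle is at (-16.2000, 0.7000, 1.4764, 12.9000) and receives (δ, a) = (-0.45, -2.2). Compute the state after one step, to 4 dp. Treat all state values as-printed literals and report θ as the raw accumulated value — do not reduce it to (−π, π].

x' = -16.2000 + 12.9000·cos(1.4764)·0.1 = -16.0784
y' = 0.7000 + 12.9000·sin(1.4764)·0.1 = 1.9843
θ' = 1.4764 + (12.9000/3.0)·tan(-0.45)·0.1 = 1.2687
v' = 12.9000 − 2.2000·0.1 = 12.6800

(-16.0784, 1.9843, 1.2687, 12.6800)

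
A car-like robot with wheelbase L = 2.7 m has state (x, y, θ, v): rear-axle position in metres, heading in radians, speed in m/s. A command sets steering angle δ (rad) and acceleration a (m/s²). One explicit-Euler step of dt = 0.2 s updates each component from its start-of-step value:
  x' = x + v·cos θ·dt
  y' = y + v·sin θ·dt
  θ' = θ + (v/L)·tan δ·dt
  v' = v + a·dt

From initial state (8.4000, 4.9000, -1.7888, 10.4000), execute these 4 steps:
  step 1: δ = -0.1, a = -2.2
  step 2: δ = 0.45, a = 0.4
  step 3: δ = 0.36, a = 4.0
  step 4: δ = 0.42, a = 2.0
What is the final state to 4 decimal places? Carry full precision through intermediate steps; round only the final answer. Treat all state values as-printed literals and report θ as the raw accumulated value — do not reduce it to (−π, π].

after step 1 (δ=-0.1, a=-2.2): (7.950136, 2.869231, -1.866095, 9.960000)
after step 2 (δ=0.45, a=0.4): (7.370413, 0.963454, -1.509708, 10.040000)
after step 3 (δ=0.36, a=4.0): (7.493003, -1.040800, -1.229775, 10.840000)
after step 4 (δ=0.42, a=2.0): (8.218089, -3.083953, -0.871194, 11.240000)

(8.2181, -3.0840, -0.8712, 11.2400)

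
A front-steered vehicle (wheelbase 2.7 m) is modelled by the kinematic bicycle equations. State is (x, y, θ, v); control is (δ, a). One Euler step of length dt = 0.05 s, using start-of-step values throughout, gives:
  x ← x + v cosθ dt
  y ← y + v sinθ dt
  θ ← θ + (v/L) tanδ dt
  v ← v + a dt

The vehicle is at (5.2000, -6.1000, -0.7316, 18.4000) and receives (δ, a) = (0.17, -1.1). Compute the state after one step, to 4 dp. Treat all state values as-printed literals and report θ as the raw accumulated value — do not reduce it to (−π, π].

x' = 5.2000 + 18.4000·cos(-0.7316)·0.05 = 5.8846
y' = -6.1000 + 18.4000·sin(-0.7316)·0.05 = -6.7146
θ' = -0.7316 + (18.4000/2.7)·tan(0.17)·0.05 = -0.6731
v' = 18.4000 − 1.1000·0.05 = 18.3450

(5.8846, -6.7146, -0.6731, 18.3450)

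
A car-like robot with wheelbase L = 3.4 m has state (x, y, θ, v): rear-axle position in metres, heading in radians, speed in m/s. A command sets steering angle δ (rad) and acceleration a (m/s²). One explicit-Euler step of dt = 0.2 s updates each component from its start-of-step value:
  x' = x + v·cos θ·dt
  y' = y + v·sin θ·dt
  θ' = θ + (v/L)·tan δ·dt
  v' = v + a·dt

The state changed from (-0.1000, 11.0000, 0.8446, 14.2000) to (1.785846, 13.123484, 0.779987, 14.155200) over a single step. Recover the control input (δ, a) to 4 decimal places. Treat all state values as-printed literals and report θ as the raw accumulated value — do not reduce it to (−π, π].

a = (v'−v)/dt = (-0.044800)/0.2 = -0.2240
Δθ = θ'−θ = -0.064613;  (v·dt/L) = 14.2000·0.2/3.4 = 0.835294
tan δ = Δθ·L/(v·dt) = -0.077354  →  δ = -0.0772

δ = -0.0772, a = -0.2240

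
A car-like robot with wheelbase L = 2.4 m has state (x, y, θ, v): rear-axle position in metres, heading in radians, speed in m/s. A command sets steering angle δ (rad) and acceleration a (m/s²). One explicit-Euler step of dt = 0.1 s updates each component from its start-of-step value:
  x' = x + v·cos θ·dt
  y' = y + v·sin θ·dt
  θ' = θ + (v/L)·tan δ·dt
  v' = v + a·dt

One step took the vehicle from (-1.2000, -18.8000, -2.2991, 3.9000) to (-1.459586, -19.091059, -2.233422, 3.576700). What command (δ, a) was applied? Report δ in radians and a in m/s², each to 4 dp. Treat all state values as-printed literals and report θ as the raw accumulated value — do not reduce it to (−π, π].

δ = 0.3841, a = -3.2330

a = (v'−v)/dt = (-0.323300)/0.1 = -3.2330
Δθ = θ'−θ = 0.065678;  (v·dt/L) = 3.9000·0.1/2.4 = 0.162500
tan δ = Δθ·L/(v·dt) = 0.404172  →  δ = 0.3841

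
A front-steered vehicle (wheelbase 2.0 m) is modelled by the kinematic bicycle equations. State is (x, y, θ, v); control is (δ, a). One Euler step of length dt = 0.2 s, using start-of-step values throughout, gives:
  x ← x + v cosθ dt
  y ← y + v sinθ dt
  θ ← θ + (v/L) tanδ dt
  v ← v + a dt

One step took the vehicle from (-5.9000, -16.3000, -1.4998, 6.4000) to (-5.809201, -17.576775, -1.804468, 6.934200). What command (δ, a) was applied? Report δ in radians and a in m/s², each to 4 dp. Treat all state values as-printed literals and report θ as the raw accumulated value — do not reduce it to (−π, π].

a = (v'−v)/dt = (0.534200)/0.2 = 2.6710
Δθ = θ'−θ = -0.304668;  (v·dt/L) = 6.4000·0.2/2.0 = 0.640000
tan δ = Δθ·L/(v·dt) = -0.476044  →  δ = -0.4443

δ = -0.4443, a = 2.6710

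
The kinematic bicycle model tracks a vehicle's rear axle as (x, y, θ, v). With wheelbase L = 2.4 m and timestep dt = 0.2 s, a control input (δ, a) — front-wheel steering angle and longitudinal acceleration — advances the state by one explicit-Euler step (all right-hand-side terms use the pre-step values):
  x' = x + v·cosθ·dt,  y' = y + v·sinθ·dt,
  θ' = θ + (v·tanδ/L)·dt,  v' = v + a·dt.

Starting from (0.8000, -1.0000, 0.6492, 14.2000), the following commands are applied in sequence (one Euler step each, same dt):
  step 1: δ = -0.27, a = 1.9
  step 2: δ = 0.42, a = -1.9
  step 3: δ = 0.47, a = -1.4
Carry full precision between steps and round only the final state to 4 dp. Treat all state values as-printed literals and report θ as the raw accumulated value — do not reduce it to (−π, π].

after step 1 (δ=-0.27, a=1.9): (3.062252, 0.716920, 0.321703, 14.580000)
after step 2 (δ=0.42, a=-1.9): (5.828657, 1.638908, 0.864289, 14.200000)
after step 3 (δ=0.47, a=-1.4): (7.672332, 3.799108, 1.465381, 13.920000)

(7.6723, 3.7991, 1.4654, 13.9200)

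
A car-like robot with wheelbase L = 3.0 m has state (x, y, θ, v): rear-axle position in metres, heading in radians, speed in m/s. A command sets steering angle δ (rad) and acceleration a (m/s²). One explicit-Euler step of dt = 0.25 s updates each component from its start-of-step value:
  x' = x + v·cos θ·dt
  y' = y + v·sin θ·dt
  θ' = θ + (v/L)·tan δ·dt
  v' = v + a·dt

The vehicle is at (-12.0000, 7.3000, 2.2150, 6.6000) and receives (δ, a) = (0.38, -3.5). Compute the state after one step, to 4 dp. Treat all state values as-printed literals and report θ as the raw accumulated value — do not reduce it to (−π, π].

(-12.9909, 8.6193, 2.4347, 5.7250)

x' = -12.0000 + 6.6000·cos(2.2150)·0.25 = -12.9909
y' = 7.3000 + 6.6000·sin(2.2150)·0.25 = 8.6193
θ' = 2.2150 + (6.6000/3.0)·tan(0.38)·0.25 = 2.4347
v' = 6.6000 − 3.5000·0.25 = 5.7250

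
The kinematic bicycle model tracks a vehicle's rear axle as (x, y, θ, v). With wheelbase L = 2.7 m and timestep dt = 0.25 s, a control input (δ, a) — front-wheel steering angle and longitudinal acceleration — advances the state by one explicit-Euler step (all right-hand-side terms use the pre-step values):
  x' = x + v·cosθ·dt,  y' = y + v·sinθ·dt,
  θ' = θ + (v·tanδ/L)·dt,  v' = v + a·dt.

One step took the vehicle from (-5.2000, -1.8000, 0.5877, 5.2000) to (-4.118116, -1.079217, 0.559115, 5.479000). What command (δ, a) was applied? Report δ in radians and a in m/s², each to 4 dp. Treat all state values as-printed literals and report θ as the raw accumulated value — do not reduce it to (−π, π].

δ = -0.0593, a = 1.1160

a = (v'−v)/dt = (0.279000)/0.25 = 1.1160
Δθ = θ'−θ = -0.028585;  (v·dt/L) = 5.2000·0.25/2.7 = 0.481481
tan δ = Δθ·L/(v·dt) = -0.059369  →  δ = -0.0593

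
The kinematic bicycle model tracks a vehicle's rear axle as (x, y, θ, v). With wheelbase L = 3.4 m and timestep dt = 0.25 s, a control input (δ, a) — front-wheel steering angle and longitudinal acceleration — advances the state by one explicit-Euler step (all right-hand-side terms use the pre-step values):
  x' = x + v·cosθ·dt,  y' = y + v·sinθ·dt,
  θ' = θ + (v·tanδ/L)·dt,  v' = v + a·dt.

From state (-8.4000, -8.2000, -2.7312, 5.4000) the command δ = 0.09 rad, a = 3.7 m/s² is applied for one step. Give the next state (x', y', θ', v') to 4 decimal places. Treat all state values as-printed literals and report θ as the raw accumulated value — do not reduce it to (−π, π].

(-9.6379, -8.7386, -2.6954, 6.3250)

x' = -8.4000 + 5.4000·cos(-2.7312)·0.25 = -9.6379
y' = -8.2000 + 5.4000·sin(-2.7312)·0.25 = -8.7386
θ' = -2.7312 + (5.4000/3.4)·tan(0.09)·0.25 = -2.6954
v' = 5.4000 + 3.7000·0.25 = 6.3250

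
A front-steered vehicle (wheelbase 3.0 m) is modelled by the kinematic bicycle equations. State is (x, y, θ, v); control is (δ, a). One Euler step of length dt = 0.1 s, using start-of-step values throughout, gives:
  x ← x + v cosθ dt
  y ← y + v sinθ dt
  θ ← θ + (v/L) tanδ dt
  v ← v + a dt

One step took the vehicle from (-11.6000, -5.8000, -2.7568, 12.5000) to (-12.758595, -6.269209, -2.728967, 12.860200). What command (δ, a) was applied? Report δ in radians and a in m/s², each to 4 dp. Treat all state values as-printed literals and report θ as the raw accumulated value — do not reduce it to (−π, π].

δ = 0.0667, a = 3.6020

a = (v'−v)/dt = (0.360200)/0.1 = 3.6020
Δθ = θ'−θ = 0.027833;  (v·dt/L) = 12.5000·0.1/3.0 = 0.416667
tan δ = Δθ·L/(v·dt) = 0.066799  →  δ = 0.0667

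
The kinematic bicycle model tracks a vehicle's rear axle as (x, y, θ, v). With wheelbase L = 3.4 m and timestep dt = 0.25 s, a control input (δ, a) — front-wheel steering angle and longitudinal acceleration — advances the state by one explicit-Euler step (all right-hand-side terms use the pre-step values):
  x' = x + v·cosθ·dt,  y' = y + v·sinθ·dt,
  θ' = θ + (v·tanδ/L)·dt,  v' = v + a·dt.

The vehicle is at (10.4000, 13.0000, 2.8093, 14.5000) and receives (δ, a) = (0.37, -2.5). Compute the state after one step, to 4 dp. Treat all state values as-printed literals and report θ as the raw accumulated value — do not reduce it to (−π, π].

(6.9733, 14.1825, 3.2228, 13.8750)

x' = 10.4000 + 14.5000·cos(2.8093)·0.25 = 6.9733
y' = 13.0000 + 14.5000·sin(2.8093)·0.25 = 14.1825
θ' = 2.8093 + (14.5000/3.4)·tan(0.37)·0.25 = 3.2228
v' = 14.5000 − 2.5000·0.25 = 13.8750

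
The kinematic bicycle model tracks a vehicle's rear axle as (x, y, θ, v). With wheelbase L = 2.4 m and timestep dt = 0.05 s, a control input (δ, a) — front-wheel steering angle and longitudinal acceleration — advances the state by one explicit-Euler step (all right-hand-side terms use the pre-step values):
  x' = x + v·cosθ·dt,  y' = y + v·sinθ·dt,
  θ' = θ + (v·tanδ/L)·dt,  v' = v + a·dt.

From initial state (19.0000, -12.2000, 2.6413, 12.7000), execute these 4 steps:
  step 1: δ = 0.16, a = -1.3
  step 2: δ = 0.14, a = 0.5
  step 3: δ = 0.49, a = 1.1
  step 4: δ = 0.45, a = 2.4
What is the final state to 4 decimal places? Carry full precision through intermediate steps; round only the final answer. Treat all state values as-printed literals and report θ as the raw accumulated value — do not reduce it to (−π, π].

(16.6872, -11.1823, 2.9897, 12.8350)

after step 1 (δ=0.16, a=-1.3): (18.442824, -11.895402, 2.683998, 12.635000)
after step 2 (δ=0.14, a=0.5): (17.876070, -11.616300, 2.721093, 12.660000)
after step 3 (δ=0.49, a=1.1): (17.298214, -11.357899, 2.861774, 12.715000)
after step 4 (δ=0.45, a=2.4): (16.687191, -11.182317, 2.989733, 12.835000)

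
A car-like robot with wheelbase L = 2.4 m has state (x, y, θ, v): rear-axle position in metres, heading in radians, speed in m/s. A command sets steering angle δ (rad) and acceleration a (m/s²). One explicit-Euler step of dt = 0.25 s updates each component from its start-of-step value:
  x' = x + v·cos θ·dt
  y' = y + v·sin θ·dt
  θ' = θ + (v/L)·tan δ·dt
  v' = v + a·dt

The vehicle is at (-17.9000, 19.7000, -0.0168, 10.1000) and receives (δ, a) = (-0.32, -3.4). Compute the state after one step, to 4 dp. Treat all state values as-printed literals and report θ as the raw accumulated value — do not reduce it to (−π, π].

(-15.3754, 19.6576, -0.3654, 9.2500)

x' = -17.9000 + 10.1000·cos(-0.0168)·0.25 = -15.3754
y' = 19.7000 + 10.1000·sin(-0.0168)·0.25 = 19.6576
θ' = -0.0168 + (10.1000/2.4)·tan(-0.32)·0.25 = -0.3654
v' = 10.1000 − 3.4000·0.25 = 9.2500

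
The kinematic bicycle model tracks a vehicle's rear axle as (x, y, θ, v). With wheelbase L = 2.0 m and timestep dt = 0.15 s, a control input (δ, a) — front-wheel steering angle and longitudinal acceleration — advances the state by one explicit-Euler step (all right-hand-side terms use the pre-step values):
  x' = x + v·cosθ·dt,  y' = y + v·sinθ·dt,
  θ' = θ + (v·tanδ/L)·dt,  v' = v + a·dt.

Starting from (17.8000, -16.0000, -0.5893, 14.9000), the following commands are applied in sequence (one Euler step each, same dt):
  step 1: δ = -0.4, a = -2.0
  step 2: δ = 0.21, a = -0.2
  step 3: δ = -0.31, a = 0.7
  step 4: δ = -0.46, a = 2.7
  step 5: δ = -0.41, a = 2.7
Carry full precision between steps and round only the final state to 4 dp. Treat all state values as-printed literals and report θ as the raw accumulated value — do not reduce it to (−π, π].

(22.7000, -25.0344, -2.2153, 15.4850)

after step 1 (δ=-0.4, a=-2.0): (19.658022, -17.242167, -1.061771, 14.600000)
after step 2 (δ=0.21, a=-0.2): (20.725266, -19.154519, -0.828380, 14.570000)
after step 3 (δ=-0.31, a=0.7): (22.202817, -20.764877, -1.178418, 14.675000)
after step 4 (δ=-0.46, a=2.7): (23.044546, -22.798837, -1.723722, 15.080000)
after step 5 (δ=-0.41, a=2.7): (22.699976, -25.034439, -2.215290, 15.485000)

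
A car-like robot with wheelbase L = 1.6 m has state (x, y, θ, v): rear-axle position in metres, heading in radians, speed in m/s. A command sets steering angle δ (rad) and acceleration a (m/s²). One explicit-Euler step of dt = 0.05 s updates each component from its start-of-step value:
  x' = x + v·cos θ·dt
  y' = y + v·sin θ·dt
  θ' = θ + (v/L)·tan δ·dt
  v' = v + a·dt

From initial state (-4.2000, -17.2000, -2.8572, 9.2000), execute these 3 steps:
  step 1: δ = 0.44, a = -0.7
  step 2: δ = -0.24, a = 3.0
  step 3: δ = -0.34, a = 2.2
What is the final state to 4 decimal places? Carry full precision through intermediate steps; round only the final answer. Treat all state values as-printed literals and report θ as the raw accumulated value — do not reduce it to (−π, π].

after step 1 (δ=0.44, a=-0.7): (-4.641523, -17.329064, -2.721851, 9.165000)
after step 2 (δ=-0.24, a=3.0): (-5.059994, -17.515813, -2.791939, 9.315000)
after step 3 (δ=-0.34, a=2.2): (-5.497562, -17.675366, -2.894910, 9.425000)

(-5.4976, -17.6754, -2.8949, 9.4250)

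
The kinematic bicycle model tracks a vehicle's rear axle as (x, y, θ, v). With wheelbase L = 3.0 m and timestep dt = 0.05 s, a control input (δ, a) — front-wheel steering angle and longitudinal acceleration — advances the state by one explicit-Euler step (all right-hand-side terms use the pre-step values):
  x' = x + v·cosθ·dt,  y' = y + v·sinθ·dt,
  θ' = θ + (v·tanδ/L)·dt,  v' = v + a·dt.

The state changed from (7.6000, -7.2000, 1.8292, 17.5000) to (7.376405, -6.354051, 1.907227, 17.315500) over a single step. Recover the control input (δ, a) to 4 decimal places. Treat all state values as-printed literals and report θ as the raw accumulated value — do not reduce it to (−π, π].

a = (v'−v)/dt = (-0.184500)/0.05 = -3.6900
Δθ = θ'−θ = 0.078027;  (v·dt/L) = 17.5000·0.05/3.0 = 0.291667
tan δ = Δθ·L/(v·dt) = 0.267521  →  δ = 0.2614

δ = 0.2614, a = -3.6900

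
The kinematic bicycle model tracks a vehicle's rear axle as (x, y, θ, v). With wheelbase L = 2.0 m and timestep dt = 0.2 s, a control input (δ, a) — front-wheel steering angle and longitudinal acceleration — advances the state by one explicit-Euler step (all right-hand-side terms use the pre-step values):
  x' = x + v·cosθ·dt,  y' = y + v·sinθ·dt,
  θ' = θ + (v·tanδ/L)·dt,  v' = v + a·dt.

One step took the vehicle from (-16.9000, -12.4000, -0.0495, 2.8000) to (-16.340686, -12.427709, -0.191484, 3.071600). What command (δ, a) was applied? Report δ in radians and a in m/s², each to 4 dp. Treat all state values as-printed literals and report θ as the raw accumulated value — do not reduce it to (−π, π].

a = (v'−v)/dt = (0.271600)/0.2 = 1.3580
Δθ = θ'−θ = -0.141984;  (v·dt/L) = 2.8000·0.2/2.0 = 0.280000
tan δ = Δθ·L/(v·dt) = -0.507086  →  δ = -0.4693

δ = -0.4693, a = 1.3580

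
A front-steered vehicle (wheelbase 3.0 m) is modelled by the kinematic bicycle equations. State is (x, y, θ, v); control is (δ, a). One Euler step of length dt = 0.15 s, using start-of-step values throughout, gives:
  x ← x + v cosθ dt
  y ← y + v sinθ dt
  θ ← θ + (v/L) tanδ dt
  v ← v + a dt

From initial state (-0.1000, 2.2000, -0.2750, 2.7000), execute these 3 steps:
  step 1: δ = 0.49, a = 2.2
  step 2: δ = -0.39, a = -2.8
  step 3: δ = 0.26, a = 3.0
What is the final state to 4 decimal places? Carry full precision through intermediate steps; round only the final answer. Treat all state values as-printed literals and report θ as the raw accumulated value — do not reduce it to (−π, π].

(1.1128, 1.8958, -0.2306, 3.0600)

after step 1 (δ=0.49, a=2.2): (0.289782, 2.090023, -0.202993, 3.030000)
after step 2 (δ=-0.39, a=-2.8): (0.734950, 1.998396, -0.265267, 2.610000)
after step 3 (δ=0.26, a=3.0): (1.112757, 1.895757, -0.230552, 3.060000)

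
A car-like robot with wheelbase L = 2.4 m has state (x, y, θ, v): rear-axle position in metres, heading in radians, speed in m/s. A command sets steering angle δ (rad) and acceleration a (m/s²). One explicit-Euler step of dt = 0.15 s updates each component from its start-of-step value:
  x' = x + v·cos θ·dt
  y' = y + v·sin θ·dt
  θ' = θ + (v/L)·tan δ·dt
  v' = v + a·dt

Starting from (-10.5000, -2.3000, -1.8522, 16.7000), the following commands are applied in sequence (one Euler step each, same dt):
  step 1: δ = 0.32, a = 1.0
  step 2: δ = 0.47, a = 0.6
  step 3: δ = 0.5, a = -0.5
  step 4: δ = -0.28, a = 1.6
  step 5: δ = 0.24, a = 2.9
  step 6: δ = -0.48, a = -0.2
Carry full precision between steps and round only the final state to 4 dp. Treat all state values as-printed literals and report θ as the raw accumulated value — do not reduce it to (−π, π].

(-2.9068, -13.0480, -1.0052, 17.5100)

after step 1 (δ=0.32, a=1.0): (-11.195649, -4.706470, -1.506312, 16.850000)
after step 2 (δ=0.47, a=0.6): (-11.032779, -7.228717, -0.971361, 16.940000)
after step 3 (δ=0.5, a=-0.5): (-9.599206, -9.326704, -0.392963, 16.865000)
after step 4 (δ=-0.28, a=1.6): (-7.262278, -10.295414, -0.696063, 17.105000)
after step 5 (δ=0.24, a=2.9): (-5.293392, -11.940577, -0.434446, 17.540000)
after step 6 (δ=-0.48, a=-0.2): (-2.906803, -13.047985, -1.005165, 17.510000)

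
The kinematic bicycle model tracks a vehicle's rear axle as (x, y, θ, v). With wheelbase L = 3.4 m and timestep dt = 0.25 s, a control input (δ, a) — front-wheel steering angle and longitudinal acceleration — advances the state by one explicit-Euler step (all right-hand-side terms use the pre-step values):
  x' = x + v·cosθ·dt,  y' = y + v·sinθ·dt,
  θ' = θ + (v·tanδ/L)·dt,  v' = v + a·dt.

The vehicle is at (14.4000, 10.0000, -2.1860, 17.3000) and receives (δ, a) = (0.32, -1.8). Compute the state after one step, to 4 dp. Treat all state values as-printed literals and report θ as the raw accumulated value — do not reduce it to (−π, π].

(11.9039, 6.4680, -1.7645, 16.8500)

x' = 14.4000 + 17.3000·cos(-2.1860)·0.25 = 11.9039
y' = 10.0000 + 17.3000·sin(-2.1860)·0.25 = 6.4680
θ' = -2.1860 + (17.3000/3.4)·tan(0.32)·0.25 = -1.7645
v' = 17.3000 − 1.8000·0.25 = 16.8500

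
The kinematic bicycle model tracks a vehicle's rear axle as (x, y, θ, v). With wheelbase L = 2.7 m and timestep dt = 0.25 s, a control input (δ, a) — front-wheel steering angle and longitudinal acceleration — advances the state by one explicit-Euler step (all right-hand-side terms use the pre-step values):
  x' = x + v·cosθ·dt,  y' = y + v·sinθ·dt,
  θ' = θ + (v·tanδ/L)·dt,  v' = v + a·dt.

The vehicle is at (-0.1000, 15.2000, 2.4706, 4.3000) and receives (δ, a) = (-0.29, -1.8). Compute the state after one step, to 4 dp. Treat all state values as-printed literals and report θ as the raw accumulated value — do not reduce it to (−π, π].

x' = -0.1000 + 4.3000·cos(2.4706)·0.25 = -0.9419
y' = 15.2000 + 4.3000·sin(2.4706)·0.25 = 15.8684
θ' = 2.4706 + (4.3000/2.7)·tan(-0.29)·0.25 = 2.3518
v' = 4.3000 − 1.8000·0.25 = 3.8500

(-0.9419, 15.8684, 2.3518, 3.8500)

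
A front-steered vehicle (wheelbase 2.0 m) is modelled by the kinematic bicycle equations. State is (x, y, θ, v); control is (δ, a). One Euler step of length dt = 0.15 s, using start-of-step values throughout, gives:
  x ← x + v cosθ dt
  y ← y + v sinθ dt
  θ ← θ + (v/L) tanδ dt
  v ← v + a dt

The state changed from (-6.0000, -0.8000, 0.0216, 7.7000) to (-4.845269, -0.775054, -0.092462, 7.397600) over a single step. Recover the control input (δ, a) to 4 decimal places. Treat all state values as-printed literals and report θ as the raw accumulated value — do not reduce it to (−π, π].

δ = -0.1950, a = -2.0160

a = (v'−v)/dt = (-0.302400)/0.15 = -2.0160
Δθ = θ'−θ = -0.114062;  (v·dt/L) = 7.7000·0.15/2.0 = 0.577500
tan δ = Δθ·L/(v·dt) = -0.197510  →  δ = -0.1950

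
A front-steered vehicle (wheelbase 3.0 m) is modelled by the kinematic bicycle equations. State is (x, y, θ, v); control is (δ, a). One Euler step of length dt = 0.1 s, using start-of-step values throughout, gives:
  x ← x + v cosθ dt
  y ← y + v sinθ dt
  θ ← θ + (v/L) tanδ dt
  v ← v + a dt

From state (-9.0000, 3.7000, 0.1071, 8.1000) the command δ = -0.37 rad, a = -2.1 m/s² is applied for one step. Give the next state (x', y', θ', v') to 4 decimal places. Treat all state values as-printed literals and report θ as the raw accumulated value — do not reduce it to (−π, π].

(-8.1946, 3.7866, 0.0024, 7.8900)

x' = -9.0000 + 8.1000·cos(0.1071)·0.1 = -8.1946
y' = 3.7000 + 8.1000·sin(0.1071)·0.1 = 3.7866
θ' = 0.1071 + (8.1000/3.0)·tan(-0.37)·0.1 = 0.0024
v' = 8.1000 − 2.1000·0.1 = 7.8900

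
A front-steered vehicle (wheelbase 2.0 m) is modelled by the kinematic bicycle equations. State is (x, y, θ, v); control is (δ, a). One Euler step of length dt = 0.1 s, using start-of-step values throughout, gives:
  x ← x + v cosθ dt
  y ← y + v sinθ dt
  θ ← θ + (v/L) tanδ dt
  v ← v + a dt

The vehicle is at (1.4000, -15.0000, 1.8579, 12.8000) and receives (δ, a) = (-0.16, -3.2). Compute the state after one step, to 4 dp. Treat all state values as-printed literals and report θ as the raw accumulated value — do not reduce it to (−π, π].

x' = 1.4000 + 12.8000·cos(1.8579)·0.1 = 1.0375
y' = -15.0000 + 12.8000·sin(1.8579)·0.1 = -13.7724
θ' = 1.8579 + (12.8000/2.0)·tan(-0.16)·0.1 = 1.7546
v' = 12.8000 − 3.2000·0.1 = 12.4800

(1.0375, -13.7724, 1.7546, 12.4800)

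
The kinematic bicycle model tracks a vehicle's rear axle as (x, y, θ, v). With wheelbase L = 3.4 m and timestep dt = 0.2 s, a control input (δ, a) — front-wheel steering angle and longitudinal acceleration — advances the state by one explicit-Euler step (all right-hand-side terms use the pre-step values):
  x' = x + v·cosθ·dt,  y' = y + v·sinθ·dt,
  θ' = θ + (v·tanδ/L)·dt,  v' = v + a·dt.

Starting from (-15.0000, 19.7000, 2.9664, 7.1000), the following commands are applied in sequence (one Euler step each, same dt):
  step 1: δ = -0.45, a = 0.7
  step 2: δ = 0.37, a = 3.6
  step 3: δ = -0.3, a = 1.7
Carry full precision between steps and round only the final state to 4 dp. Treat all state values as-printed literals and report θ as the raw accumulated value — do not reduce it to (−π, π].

after step 1 (δ=-0.45, a=0.7): (-16.398264, 19.947503, 2.764653, 7.240000)
after step 2 (δ=0.37, a=3.6): (-17.744608, 20.480477, 2.929838, 7.960000)
after step 3 (δ=-0.3, a=1.7): (-19.301048, 20.815078, 2.784995, 8.300000)

(-19.3010, 20.8151, 2.7850, 8.3000)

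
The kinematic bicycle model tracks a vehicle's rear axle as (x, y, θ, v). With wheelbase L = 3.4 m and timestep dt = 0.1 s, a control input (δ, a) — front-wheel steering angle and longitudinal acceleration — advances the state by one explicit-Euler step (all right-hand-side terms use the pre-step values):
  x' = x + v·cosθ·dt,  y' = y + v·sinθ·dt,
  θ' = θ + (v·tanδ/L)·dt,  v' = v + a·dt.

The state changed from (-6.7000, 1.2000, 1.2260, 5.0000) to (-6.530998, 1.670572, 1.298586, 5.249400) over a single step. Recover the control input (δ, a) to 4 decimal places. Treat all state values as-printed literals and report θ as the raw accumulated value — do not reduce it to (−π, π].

a = (v'−v)/dt = (0.249400)/0.1 = 2.4940
Δθ = θ'−θ = 0.072586;  (v·dt/L) = 5.0000·0.1/3.4 = 0.147059
tan δ = Δθ·L/(v·dt) = 0.493585  →  δ = 0.4585

δ = 0.4585, a = 2.4940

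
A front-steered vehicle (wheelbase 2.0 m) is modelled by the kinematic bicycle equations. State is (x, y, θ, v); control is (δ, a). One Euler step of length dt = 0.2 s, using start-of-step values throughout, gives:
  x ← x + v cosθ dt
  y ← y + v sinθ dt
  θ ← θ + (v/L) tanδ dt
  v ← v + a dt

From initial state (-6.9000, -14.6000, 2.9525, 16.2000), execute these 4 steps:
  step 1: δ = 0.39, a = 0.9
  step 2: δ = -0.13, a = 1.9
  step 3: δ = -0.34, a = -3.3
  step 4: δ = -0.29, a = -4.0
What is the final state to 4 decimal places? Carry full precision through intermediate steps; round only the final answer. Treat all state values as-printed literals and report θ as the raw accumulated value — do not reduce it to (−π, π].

(-19.2759, -15.3209, 2.3310, 15.3000)

after step 1 (δ=0.39, a=0.9): (-10.082248, -13.990984, 3.618409, 16.380000)
after step 2 (δ=-0.13, a=1.9): (-12.992845, -15.494514, 3.404261, 16.760000)
after step 3 (δ=-0.34, a=-3.3): (-16.229873, -16.364889, 2.811398, 16.100000)
after step 4 (δ=-0.29, a=-4.0): (-19.275926, -15.320879, 2.330954, 15.300000)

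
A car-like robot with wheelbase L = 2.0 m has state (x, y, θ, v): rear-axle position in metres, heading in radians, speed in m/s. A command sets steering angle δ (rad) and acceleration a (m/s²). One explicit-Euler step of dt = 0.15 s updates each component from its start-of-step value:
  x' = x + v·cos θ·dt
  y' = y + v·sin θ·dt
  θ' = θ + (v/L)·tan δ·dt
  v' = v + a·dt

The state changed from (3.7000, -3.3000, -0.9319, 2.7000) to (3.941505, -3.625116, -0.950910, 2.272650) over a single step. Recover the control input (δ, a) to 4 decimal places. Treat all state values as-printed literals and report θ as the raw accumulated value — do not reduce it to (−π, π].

δ = -0.0936, a = -2.8490

a = (v'−v)/dt = (-0.427350)/0.15 = -2.8490
Δθ = θ'−θ = -0.019010;  (v·dt/L) = 2.7000·0.15/2.0 = 0.202500
tan δ = Δθ·L/(v·dt) = -0.093877  →  δ = -0.0936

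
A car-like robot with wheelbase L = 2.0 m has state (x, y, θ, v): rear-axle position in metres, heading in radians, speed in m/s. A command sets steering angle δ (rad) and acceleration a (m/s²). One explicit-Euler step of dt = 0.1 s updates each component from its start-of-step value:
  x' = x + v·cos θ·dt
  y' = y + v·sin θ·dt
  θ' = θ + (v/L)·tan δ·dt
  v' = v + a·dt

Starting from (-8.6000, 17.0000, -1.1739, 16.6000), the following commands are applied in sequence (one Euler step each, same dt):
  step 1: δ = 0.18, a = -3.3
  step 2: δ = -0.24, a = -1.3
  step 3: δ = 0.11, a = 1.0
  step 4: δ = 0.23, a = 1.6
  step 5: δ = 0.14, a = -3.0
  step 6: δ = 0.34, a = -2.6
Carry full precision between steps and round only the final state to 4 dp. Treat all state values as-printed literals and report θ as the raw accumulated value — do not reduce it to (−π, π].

(-3.8167, 8.5808, -0.5424, 15.8400)

after step 1 (δ=0.18, a=-3.3): (-7.958314, 15.469040, -1.022865, 16.270000)
after step 2 (δ=-0.24, a=-1.3): (-7.110774, 14.080226, -1.221942, 16.140000)
after step 3 (δ=0.11, a=1.0): (-6.559074, 12.563445, -1.132813, 16.240000)
after step 4 (δ=0.23, a=1.6): (-5.870313, 11.092737, -0.942688, 16.400000)
after step 5 (δ=0.14, a=-3.0): (-4.906624, 9.765746, -0.827132, 16.100000)
after step 6 (δ=0.34, a=-2.6): (-3.816671, 8.580798, -0.542374, 15.840000)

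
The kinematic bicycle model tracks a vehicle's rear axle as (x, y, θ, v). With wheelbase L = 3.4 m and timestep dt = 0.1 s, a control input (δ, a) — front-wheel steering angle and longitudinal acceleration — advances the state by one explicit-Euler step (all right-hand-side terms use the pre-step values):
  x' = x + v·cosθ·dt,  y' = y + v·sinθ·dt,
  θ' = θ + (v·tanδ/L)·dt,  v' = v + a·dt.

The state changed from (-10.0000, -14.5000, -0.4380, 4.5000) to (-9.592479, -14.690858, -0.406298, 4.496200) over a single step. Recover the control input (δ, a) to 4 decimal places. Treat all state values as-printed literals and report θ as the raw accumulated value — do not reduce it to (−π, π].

δ = 0.2351, a = -0.0380

a = (v'−v)/dt = (-0.003800)/0.1 = -0.0380
Δθ = θ'−θ = 0.031702;  (v·dt/L) = 4.5000·0.1/3.4 = 0.132353
tan δ = Δθ·L/(v·dt) = 0.239526  →  δ = 0.2351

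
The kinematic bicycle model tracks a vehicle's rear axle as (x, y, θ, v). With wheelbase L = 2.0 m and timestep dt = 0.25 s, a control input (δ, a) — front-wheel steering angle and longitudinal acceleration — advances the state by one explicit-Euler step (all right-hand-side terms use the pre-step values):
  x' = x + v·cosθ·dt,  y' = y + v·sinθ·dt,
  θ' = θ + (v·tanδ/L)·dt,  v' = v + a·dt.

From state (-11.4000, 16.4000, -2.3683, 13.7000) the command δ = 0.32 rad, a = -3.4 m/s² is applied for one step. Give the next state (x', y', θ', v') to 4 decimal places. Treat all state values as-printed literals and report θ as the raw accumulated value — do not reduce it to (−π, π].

(-13.8510, 14.0077, -1.8008, 12.8500)

x' = -11.4000 + 13.7000·cos(-2.3683)·0.25 = -13.8510
y' = 16.4000 + 13.7000·sin(-2.3683)·0.25 = 14.0077
θ' = -2.3683 + (13.7000/2.0)·tan(0.32)·0.25 = -1.8008
v' = 13.7000 − 3.4000·0.25 = 12.8500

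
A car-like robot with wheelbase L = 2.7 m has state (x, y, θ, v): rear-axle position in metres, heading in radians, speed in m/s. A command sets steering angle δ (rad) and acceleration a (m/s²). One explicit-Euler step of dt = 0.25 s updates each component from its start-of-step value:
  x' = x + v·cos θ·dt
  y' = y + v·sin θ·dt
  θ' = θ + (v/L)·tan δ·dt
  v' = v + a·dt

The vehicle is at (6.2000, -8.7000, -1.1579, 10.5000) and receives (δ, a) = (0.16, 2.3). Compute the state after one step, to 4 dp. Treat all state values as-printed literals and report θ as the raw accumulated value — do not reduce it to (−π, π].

(7.2533, -11.1044, -1.0010, 11.0750)

x' = 6.2000 + 10.5000·cos(-1.1579)·0.25 = 7.2533
y' = -8.7000 + 10.5000·sin(-1.1579)·0.25 = -11.1044
θ' = -1.1579 + (10.5000/2.7)·tan(0.16)·0.25 = -1.0010
v' = 10.5000 + 2.3000·0.25 = 11.0750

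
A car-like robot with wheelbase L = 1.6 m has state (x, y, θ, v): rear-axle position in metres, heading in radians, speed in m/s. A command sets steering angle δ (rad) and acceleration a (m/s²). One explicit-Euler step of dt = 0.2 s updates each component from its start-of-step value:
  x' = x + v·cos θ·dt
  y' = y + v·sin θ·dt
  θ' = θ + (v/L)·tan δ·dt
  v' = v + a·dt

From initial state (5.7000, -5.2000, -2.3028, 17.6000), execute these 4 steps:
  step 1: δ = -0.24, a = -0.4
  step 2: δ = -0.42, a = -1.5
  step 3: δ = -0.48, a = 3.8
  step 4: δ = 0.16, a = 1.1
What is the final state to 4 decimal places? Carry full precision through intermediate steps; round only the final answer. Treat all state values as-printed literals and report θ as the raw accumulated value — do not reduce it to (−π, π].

(-1.8722, -3.1927, -4.5771, 18.2000)

after step 1 (δ=-0.24, a=-0.4): (3.347368, -7.818305, -2.841177, 17.520000)
after step 2 (δ=-0.42, a=-1.5): (0.000300, -8.855200, -3.819171, 17.220000)
after step 3 (δ=-0.48, a=3.8): (-2.682898, -6.696129, -4.939785, 17.980000)
after step 4 (δ=0.16, a=1.1): (-1.872209, -3.192703, -4.577085, 18.200000)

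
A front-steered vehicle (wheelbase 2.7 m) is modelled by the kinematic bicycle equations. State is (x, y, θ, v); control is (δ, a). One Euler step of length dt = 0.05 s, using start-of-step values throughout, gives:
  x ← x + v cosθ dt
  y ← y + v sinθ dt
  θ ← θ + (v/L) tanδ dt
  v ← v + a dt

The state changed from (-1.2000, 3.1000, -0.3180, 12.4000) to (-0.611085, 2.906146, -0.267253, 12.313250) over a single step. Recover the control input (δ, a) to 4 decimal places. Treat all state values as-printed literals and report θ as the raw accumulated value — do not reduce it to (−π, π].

δ = 0.2175, a = -1.7350

a = (v'−v)/dt = (-0.086750)/0.05 = -1.7350
Δθ = θ'−θ = 0.050747;  (v·dt/L) = 12.4000·0.05/2.7 = 0.229630
tan δ = Δθ·L/(v·dt) = 0.220995  →  δ = 0.2175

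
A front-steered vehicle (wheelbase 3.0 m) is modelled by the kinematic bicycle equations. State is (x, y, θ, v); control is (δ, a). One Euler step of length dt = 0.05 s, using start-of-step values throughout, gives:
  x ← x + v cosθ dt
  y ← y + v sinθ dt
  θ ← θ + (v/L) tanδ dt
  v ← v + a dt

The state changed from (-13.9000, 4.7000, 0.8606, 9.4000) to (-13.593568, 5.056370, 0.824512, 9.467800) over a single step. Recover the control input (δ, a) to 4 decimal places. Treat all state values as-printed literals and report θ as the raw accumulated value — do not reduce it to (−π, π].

δ = -0.2264, a = 1.3560

a = (v'−v)/dt = (0.067800)/0.05 = 1.3560
Δθ = θ'−θ = -0.036088;  (v·dt/L) = 9.4000·0.05/3.0 = 0.156667
tan δ = Δθ·L/(v·dt) = -0.230349  →  δ = -0.2264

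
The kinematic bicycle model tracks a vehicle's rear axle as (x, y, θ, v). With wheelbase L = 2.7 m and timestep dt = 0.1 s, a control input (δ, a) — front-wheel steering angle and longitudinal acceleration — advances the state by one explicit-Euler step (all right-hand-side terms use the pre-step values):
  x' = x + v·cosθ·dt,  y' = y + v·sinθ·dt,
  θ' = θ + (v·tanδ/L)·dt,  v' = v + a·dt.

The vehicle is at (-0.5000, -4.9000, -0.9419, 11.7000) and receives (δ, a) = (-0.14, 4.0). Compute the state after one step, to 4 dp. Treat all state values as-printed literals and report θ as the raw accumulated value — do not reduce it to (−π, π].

x' = -0.5000 + 11.7000·cos(-0.9419)·0.1 = 0.1883
y' = -4.9000 + 11.7000·sin(-0.9419)·0.1 = -5.8462
θ' = -0.9419 + (11.7000/2.7)·tan(-0.14)·0.1 = -1.0030
v' = 11.7000 + 4.0000·0.1 = 12.1000

(0.1883, -5.8462, -1.0030, 12.1000)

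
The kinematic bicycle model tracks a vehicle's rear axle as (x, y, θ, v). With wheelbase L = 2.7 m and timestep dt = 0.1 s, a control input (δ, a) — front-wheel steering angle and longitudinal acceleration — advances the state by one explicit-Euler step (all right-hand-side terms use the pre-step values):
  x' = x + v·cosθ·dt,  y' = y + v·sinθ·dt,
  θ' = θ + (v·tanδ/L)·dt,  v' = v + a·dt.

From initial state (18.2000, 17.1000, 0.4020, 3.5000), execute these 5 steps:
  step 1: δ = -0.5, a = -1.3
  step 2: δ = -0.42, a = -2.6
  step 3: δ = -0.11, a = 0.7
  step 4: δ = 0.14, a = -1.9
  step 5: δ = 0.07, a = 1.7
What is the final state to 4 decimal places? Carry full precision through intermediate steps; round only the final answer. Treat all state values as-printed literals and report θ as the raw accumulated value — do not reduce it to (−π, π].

after step 1 (δ=-0.5, a=-1.3): (18.522098, 17.236941, 0.331183, 3.370000)
after step 2 (δ=-0.42, a=-2.6): (18.840785, 17.346520, 0.275444, 3.110000)
after step 3 (δ=-0.11, a=0.7): (19.140062, 17.431105, 0.262722, 3.180000)
after step 4 (δ=0.14, a=-1.9): (19.447150, 17.513692, 0.279320, 2.990000)
after step 5 (δ=0.07, a=1.7): (19.734562, 17.596127, 0.287084, 3.160000)

(19.7346, 17.5961, 0.2871, 3.1600)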